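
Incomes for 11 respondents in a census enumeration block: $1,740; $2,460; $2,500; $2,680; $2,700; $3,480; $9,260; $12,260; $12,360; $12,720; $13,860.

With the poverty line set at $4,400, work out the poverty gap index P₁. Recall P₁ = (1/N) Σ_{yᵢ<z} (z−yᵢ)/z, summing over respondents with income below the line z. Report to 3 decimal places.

0.224

Incomes under z: $1,740, $2,460, $2,500, $2,680, $2,700, $3,480 (q = 6 of N = 11).
Normalized shortfalls: (4400−1740)/4400 = 0.6045; (4400−2460)/4400 = 0.4409; (4400−2500)/4400 = 0.4318; (4400−2680)/4400 = 0.3909; (4400−2700)/4400 = 0.3864; (4400−3480)/4400 = 0.2091.
Sum of shortfalls = 2.463636; P₁ averages over all N: 2.463636 / 11 = 0.224.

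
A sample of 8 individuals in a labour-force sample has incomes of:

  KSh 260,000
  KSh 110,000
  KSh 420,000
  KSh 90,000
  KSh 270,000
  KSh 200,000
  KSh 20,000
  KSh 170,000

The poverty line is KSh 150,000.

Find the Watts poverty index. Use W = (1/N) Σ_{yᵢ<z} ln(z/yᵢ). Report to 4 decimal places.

0.3545

Below z: KSh 20,000, KSh 90,000, KSh 110,000 (q = 3 of N = 8).
Log gaps: ln(150000/20000) = 2.0149; ln(150000/90000) = 0.5108; ln(150000/110000) = 0.3102.
W = 2.835884 / 8 = 0.3545.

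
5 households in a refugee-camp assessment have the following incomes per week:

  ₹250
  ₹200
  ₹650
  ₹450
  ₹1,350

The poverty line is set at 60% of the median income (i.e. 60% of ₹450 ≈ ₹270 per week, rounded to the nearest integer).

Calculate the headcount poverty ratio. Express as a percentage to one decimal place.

2 of the 5 households have income below ₹270.
H = 2/5 = 40.0%.

40.0%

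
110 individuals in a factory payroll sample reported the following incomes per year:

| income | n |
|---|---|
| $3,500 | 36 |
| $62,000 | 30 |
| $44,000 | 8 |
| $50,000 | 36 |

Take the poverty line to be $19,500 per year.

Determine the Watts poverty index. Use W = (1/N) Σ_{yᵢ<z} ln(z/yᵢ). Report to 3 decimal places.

0.562

Incomes under z: 36×$3,500 (q = 36 of N = 110).
Log gaps: ln(19500/3500) = 1.7177 (×36).
W = 61.835454 / 110 = 0.562.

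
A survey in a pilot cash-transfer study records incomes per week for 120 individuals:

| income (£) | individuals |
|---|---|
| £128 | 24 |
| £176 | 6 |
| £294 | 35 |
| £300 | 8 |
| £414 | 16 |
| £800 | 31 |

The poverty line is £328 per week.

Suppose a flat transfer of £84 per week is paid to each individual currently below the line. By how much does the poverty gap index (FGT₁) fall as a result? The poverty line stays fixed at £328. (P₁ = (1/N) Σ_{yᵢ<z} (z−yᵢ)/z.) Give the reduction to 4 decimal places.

Before: below the line — 24×£128, 6×£176, 35×£294, 8×£300; poverty gap index (FGT₁) = 0.181047.
After the £84 transfer: below the line — 24×£212, 6×£260; poverty gap index (FGT₁) = 0.081098.
Reduction = 0.181047 − 0.081098 = 0.0999.

0.0999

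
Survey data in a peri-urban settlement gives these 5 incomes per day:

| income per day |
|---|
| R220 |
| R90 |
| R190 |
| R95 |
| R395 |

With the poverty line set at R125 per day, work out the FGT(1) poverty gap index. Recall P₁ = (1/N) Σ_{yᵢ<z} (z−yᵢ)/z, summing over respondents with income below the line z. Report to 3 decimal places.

Poor units: R90, R95 (q = 2 of N = 5).
Normalized shortfalls: (125−90)/125 = 0.2800; (125−95)/125 = 0.2400.
Σ = 0.520000. Dividing by the full population N = 5 gives P₁ = 0.104.

0.104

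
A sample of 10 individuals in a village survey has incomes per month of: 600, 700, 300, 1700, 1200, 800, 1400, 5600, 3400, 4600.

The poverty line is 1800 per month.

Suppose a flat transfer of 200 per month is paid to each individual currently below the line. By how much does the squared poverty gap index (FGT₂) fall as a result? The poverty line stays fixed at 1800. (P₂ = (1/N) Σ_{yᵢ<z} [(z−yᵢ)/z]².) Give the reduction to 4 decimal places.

0.0645

Before: below the line — 300, 600, 700, 800, 1200, 1400, 1700; squared poverty gap index (FGT₂) = 0.198457.
After the 200 transfer: below the line — 500, 800, 900, 1000, 1400, 1600; squared poverty gap index (FGT₂) = 0.133951.
Reduction = 0.198457 − 0.133951 = 0.0645.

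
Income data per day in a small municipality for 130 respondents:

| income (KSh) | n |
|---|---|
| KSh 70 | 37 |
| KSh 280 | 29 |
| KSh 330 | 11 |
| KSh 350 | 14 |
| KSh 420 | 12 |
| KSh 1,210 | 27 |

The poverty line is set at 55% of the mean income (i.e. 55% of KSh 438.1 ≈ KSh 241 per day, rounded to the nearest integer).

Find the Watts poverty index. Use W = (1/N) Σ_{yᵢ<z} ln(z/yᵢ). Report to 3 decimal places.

0.352

Poor units: 37×KSh 70 (q = 37 of N = 130).
Log gaps: ln(241/70) = 1.2363 (×37).
W = 45.743163 / 130 = 0.352.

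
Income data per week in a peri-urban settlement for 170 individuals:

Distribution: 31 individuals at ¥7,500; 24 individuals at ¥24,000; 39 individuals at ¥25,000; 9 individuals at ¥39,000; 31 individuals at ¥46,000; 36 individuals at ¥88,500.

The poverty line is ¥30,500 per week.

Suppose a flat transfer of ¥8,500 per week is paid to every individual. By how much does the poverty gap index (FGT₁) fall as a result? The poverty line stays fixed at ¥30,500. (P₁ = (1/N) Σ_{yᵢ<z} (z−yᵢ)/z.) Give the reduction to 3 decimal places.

0.122

Before: below the line — 31×¥7,500, 24×¥24,000, 39×¥25,000; poverty gap index (FGT₁) = 0.20897.
After the ¥8,500 transfer: below the line — 31×¥16,000; poverty gap index (FGT₁) = 0.08669.
Reduction = 0.20897 − 0.08669 = 0.122.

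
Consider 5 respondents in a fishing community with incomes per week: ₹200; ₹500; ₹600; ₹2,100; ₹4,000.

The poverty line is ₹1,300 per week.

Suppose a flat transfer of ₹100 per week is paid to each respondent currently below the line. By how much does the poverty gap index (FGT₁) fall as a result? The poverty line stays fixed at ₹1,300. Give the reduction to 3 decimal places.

0.046

Before: below the line — ₹200, ₹500, ₹600; poverty gap index (FGT₁) = 0.40000.
After the ₹100 transfer: below the line — ₹300, ₹600, ₹700; poverty gap index (FGT₁) = 0.35385.
Reduction = 0.40000 − 0.35385 = 0.046.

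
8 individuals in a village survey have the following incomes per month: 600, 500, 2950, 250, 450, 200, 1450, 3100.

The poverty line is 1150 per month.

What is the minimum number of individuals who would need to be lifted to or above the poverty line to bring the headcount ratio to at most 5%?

Currently q = 5 of N = 8 are below the line (H = 0.625).
A headcount ratio of at most 5% allows at most ⌊0.05 × 8⌋ = 0 poor individuals.
So at least 5 − 0 = 5 must be lifted.

5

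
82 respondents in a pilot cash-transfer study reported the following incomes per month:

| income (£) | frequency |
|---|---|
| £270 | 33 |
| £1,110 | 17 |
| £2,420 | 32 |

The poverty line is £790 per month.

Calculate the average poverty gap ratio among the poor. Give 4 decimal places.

0.6582

Below z: 33×£270 (q = 33 of N = 82).
Shortfall ratios (z−y)/z: 0.6582 (×33); sum = 21.721519.
The income-gap ratio divides by q (the poor only): 21.721519 / 33 = 0.6582.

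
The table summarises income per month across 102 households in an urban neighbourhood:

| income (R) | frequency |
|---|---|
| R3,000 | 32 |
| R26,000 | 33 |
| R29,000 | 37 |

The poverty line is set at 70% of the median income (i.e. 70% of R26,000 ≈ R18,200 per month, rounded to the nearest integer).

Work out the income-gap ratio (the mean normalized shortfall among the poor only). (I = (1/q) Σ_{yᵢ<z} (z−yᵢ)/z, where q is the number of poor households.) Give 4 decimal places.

0.8352

Poor units: 32×R3,000 (q = 32 of N = 102).
Relative gaps: 0.8352 (×32); sum = 26.725275.
The income-gap ratio divides by q (the poor only): 26.725275 / 32 = 0.8352.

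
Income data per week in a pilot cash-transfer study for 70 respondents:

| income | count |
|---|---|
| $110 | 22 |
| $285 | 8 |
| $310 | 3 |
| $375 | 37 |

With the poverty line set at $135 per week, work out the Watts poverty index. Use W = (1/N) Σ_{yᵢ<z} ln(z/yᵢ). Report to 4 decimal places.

Poor units: 22×$110 (q = 22 of N = 70).
ln(z/y) terms: ln(135/110) = 0.2048 (×22).
W = 4.505477 / 70 = 0.0644.

0.0644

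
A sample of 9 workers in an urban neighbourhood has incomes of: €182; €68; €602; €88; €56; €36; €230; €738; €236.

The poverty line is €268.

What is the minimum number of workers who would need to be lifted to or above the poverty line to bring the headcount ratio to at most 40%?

4

7 of the 9 workers are poor, so H = 7/9 = 0.778.
A headcount ratio of at most 40% allows at most ⌊0.40 × 9⌋ = 3 poor workers.
So at least 7 − 3 = 4 must be lifted.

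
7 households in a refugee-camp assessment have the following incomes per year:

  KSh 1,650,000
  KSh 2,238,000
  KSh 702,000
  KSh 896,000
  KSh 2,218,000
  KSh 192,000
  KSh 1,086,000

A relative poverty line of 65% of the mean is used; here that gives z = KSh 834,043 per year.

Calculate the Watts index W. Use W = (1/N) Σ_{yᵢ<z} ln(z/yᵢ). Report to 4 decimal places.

Incomes under z: KSh 192,000, KSh 702,000 (q = 2 of N = 7).
Log gaps: ln(834043/192000) = 1.4688; ln(834043/702000) = 0.1724.
W = 1.641141 / 7 = 0.2344.

0.2344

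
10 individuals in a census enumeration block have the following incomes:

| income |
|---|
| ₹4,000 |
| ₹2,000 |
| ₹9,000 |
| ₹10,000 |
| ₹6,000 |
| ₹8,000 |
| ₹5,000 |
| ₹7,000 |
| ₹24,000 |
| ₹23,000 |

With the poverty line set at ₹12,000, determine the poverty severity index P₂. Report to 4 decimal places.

0.2104

Below the line: ₹2,000, ₹4,000, ₹5,000, ₹6,000, ₹7,000, ₹8,000, ₹9,000, ₹10,000 (q = 8 of N = 10).
Relative gaps: (12000−2000)/12000 = 0.8333; (12000−4000)/12000 = 0.6667; (12000−5000)/12000 = 0.5833; (12000−6000)/12000 = 0.5000; (12000−7000)/12000 = 0.4167; (12000−8000)/12000 = 0.3333; (12000−9000)/12000 = 0.2500; (12000−10000)/12000 = 0.1667.
Squared: 0.6944; 0.4444; 0.3403; 0.2500; 0.1736; 0.1111; 0.0625; 0.0278.
Sum = 2.104167; P₂ = 2.104167 / 10 = 0.2104.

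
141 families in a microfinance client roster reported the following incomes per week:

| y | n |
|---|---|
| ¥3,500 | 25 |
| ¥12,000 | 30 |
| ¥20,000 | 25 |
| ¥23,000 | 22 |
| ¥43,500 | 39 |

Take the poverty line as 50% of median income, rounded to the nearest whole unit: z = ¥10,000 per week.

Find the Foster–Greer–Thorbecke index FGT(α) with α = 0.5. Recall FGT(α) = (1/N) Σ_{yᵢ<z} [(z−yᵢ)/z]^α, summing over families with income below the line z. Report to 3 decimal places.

0.143

Poor units: 25×¥3,500 (q = 25 of N = 141).
Gap ratios (z−y)/z: (10000−3500)/10000 = 0.6500 (×25).
Raised to α = 0.5: 0.80623 (×25).
Sum = 20.155644; FGT(0.5) = 20.155644 / 141 = 0.143.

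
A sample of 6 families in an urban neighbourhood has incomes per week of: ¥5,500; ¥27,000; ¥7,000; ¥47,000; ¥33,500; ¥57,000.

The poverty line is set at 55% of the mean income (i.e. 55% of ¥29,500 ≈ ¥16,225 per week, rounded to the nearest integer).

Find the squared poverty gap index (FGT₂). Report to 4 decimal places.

0.1267

Below the line: ¥5,500, ¥7,000 (q = 2 of N = 6).
Normalized shortfalls: (16225−5500)/16225 = 0.6610; (16225−7000)/16225 = 0.5686.
Squared: 0.4369; 0.3233.
Sum = 0.760212; P₂ = 0.760212 / 6 = 0.1267.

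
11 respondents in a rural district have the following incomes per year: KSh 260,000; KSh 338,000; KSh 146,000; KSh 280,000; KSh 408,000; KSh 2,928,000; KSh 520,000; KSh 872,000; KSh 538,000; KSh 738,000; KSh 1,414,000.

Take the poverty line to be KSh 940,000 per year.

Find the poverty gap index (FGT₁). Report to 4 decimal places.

0.4217

Poor units: KSh 146,000, KSh 260,000, KSh 280,000, KSh 338,000, KSh 408,000, KSh 520,000, KSh 538,000, KSh 738,000, KSh 872,000 (q = 9 of N = 11).
Shortfall ratios: (940000−146000)/940000 = 0.8447; (940000−260000)/940000 = 0.7234; (940000−280000)/940000 = 0.7021; (940000−338000)/940000 = 0.6404; (940000−408000)/940000 = 0.5660; (940000−520000)/940000 = 0.4468; (940000−538000)/940000 = 0.4277; (940000−738000)/940000 = 0.2149; (940000−872000)/940000 = 0.0723.
Σ = 4.638298. Dividing by the full population N = 11 gives P₁ = 0.4217.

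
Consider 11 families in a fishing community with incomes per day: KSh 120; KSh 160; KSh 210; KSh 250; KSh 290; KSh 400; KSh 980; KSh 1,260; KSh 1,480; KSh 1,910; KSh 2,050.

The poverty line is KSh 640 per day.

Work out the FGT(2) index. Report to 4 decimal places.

0.2259

Incomes under z: KSh 120, KSh 160, KSh 210, KSh 250, KSh 290, KSh 400 (q = 6 of N = 11).
Relative gaps: (640−120)/640 = 0.8125; (640−160)/640 = 0.7500; (640−210)/640 = 0.6719; (640−250)/640 = 0.6094; (640−290)/640 = 0.5469; (640−400)/640 = 0.3750.
Squared: 0.6602; 0.5625; 0.4514; 0.3713; 0.2991; 0.1406.
Sum = 2.485107; P₂ = 2.485107 / 11 = 0.2259.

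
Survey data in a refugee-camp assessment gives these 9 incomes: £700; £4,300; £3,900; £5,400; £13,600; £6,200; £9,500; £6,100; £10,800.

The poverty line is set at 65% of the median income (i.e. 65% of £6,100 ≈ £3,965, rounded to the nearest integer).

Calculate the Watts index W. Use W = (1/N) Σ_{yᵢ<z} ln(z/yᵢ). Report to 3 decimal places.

0.195

Incomes under z: £700, £3,900 (q = 2 of N = 9).
ln(z/y) terms: ln(3965/700) = 1.7342; ln(3965/3900) = 0.0165.
W = 1.750710 / 9 = 0.195.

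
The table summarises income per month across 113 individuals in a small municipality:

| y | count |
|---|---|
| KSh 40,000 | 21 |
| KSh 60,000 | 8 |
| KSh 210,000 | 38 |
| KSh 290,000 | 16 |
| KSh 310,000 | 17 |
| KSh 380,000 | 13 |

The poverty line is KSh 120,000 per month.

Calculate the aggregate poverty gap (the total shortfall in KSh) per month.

KSh 2,160,000

Incomes under z: 21×KSh 40,000, 8×KSh 60,000 (q = 29 of N = 113).
Individual gaps: 21×(120000−40000) = 1680000; 8×(120000−60000) = 480000.
Aggregate gap = KSh 2,160,000.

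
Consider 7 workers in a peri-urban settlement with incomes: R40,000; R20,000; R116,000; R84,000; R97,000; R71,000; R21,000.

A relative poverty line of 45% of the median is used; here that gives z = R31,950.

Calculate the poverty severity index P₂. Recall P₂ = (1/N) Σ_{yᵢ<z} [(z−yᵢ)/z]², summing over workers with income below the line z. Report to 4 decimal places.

0.0368

Incomes under z: R20,000, R21,000 (q = 2 of N = 7).
Gap ratios (z−y)/z: (31950−20000)/31950 = 0.3740; (31950−21000)/31950 = 0.3427.
Squared: 0.1399; 0.1175.
Sum = 0.257351; P₂ = 0.257351 / 7 = 0.0368.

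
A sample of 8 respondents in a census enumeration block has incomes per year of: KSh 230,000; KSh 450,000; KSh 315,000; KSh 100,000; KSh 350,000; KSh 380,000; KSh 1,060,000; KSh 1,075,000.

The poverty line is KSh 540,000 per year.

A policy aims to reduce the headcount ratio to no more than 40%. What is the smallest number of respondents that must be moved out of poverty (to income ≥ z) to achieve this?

3

Currently q = 6 of N = 8 are below the line (H = 0.750).
A headcount ratio of at most 40% allows at most ⌊0.40 × 8⌋ = 3 poor respondents.
So at least 6 − 3 = 3 must be lifted.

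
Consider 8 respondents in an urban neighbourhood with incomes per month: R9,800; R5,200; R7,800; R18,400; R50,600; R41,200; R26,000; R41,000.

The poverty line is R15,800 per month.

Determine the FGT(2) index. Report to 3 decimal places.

0.106

Below z: R5,200, R7,800, R9,800 (q = 3 of N = 8).
Normalized shortfalls: (15800−5200)/15800 = 0.6709; (15800−7800)/15800 = 0.5063; (15800−9800)/15800 = 0.3797.
Squared: 0.4501; 0.2564; 0.1442.
Sum = 0.850665; P₂ = 0.850665 / 8 = 0.106.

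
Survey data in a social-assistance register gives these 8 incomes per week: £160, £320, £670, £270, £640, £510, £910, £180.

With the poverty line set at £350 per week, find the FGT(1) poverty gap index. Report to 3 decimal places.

Poor units: £160, £180, £270, £320 (q = 4 of N = 8).
Relative gaps: (350−160)/350 = 0.5429; (350−180)/350 = 0.4857; (350−270)/350 = 0.2286; (350−320)/350 = 0.0857.
Σ = 1.342857. Dividing by the full population N = 8 gives P₁ = 0.168.

0.168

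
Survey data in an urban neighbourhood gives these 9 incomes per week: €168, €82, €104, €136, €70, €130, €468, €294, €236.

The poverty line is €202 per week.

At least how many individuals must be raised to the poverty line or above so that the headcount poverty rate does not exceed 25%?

Currently q = 6 of N = 9 are below the line (H = 0.667).
A headcount ratio of at most 25% allows at most ⌊0.25 × 9⌋ = 2 poor individuals.
So at least 6 − 2 = 4 must be lifted.

4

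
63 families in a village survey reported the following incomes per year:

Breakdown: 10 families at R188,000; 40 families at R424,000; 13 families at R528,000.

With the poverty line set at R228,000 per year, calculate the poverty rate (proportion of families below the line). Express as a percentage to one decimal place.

15.9%

10 of the 63 families have income below R228,000.
H = 10/63 = 15.9%.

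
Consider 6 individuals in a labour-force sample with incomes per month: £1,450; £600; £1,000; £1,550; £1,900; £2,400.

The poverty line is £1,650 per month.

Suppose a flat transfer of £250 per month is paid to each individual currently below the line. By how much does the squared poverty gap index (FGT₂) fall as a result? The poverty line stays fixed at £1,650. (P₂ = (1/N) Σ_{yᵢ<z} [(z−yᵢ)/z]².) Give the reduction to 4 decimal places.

0.0474

Before: below the line — £600, £1,000, £1,450, £1,550; squared poverty gap index (FGT₂) = 0.096419.
After the £250 transfer: below the line — £850, £1,250; squared poverty gap index (FGT₂) = 0.048975.
Reduction = 0.096419 − 0.048975 = 0.0474.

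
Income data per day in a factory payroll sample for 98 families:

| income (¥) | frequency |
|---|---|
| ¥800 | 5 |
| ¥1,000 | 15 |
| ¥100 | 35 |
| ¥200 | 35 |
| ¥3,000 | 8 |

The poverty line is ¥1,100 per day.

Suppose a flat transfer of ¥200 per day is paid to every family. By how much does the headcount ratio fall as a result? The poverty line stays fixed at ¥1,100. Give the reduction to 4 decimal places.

0.1531

Before: below the line — 35×¥100, 35×¥200, 5×¥800, 15×¥1,000; headcount ratio = 0.918367.
After the ¥200 transfer: below the line — 35×¥300, 35×¥400, 5×¥1,000; headcount ratio = 0.765306.
Reduction = 0.918367 − 0.765306 = 0.1531.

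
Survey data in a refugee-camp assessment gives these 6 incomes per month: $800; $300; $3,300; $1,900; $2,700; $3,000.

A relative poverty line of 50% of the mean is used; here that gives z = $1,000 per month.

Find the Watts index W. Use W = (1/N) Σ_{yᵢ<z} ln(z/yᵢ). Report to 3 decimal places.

Below z: $300, $800 (q = 2 of N = 6).
Log gaps: ln(1000/300) = 1.2040; ln(1000/800) = 0.2231.
W = 1.427116 / 6 = 0.238.

0.238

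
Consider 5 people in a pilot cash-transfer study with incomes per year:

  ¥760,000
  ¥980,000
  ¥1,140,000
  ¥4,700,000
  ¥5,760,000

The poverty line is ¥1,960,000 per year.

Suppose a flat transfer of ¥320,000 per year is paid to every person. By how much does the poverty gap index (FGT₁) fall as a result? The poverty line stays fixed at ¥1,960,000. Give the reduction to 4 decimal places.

0.0980

Before: below the line — ¥760,000, ¥980,000, ¥1,140,000; poverty gap index (FGT₁) = 0.306122.
After the ¥320,000 transfer: below the line — ¥1,080,000, ¥1,300,000, ¥1,460,000; poverty gap index (FGT₁) = 0.208163.
Reduction = 0.306122 − 0.208163 = 0.0980.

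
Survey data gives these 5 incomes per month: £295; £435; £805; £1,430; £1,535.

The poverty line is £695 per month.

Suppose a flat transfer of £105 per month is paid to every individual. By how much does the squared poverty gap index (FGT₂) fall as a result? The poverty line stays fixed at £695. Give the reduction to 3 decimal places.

0.048

Before: below the line — £295, £435; squared poverty gap index (FGT₂) = 0.09424.
After the £105 transfer: below the line — £400, £540; squared poverty gap index (FGT₂) = 0.04598.
Reduction = 0.09424 − 0.04598 = 0.048.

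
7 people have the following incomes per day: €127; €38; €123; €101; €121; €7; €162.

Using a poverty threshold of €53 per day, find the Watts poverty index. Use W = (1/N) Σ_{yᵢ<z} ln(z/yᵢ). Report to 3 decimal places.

0.337

Below the line: €7, €38 (q = 2 of N = 7).
Log shortfalls: ln(53/7) = 2.0244; ln(53/38) = 0.3327.
W = 2.357088 / 7 = 0.337.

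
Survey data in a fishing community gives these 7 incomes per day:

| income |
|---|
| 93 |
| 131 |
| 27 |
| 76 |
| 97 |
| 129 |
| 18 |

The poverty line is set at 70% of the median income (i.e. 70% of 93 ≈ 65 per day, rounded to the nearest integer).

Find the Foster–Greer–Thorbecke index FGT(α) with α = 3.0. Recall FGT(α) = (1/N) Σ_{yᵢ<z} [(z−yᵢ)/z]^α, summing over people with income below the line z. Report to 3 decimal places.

0.083

Below z: 18, 27 (q = 2 of N = 7).
Shortfall ratios: (65−18)/65 = 0.7231; (65−27)/65 = 0.5846.
Raised to α = 3.0: 0.37805; 0.19981.
Sum = 0.577861; FGT(3.0) = 0.577861 / 7 = 0.083.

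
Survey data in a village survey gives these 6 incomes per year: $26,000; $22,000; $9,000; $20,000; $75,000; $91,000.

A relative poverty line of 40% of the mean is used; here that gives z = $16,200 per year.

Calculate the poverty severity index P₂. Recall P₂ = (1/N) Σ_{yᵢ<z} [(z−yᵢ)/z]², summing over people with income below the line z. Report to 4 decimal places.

Incomes under z: $9,000 (q = 1 of N = 6).
Shortfall ratios: (16200−9000)/16200 = 0.4444.
Squared: 0.1975.
Sum = 0.197531; P₂ = 0.197531 / 6 = 0.0329.

0.0329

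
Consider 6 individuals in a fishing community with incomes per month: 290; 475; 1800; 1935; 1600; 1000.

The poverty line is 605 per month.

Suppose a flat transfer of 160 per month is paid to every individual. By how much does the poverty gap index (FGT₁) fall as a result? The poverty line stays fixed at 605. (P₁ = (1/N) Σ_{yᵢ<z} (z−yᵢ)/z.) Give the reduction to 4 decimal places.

0.0799

Before: below the line — 290, 475; poverty gap index (FGT₁) = 0.122590.
After the 160 transfer: below the line — 450; poverty gap index (FGT₁) = 0.042700.
Reduction = 0.122590 − 0.042700 = 0.0799.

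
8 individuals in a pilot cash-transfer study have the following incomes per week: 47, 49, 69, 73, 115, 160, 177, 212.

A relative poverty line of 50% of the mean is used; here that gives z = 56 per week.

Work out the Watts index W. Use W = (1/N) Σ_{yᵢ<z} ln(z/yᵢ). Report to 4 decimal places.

0.0386

Incomes under z: 47, 49 (q = 2 of N = 8).
Log shortfalls: ln(56/47) = 0.1752; ln(56/49) = 0.1335.
W = 0.308735 / 8 = 0.0386.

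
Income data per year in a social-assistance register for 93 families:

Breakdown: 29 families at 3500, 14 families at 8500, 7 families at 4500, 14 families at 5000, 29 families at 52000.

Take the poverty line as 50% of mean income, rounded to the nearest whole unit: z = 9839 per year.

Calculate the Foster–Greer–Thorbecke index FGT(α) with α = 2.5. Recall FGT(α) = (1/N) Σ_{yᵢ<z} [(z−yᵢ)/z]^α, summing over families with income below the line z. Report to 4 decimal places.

Below z: 29×3500, 7×4500, 14×5000, 14×8500 (q = 64 of N = 93).
Normalized shortfalls: (9839−3500)/9839 = 0.6443 (×29); (9839−4500)/9839 = 0.5426 (×7); (9839−5000)/9839 = 0.4918 (×14); (9839−8500)/9839 = 0.1361 (×14).
Raised to α = 2.5: 0.33318 (×29); 0.21691 (×7); 0.16963 (×14); 0.00683 (×14).
Sum = 13.650989; FGT(2.5) = 13.650989 / 93 = 0.1468.

0.1468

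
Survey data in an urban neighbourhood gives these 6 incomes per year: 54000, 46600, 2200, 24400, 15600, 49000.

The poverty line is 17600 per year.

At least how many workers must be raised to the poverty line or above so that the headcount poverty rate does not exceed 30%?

1

Currently q = 2 of N = 6 are below the line (H = 0.333).
A headcount ratio of at most 30% allows at most ⌊0.30 × 6⌋ = 1 poor workers.
So at least 2 − 1 = 1 must be lifted.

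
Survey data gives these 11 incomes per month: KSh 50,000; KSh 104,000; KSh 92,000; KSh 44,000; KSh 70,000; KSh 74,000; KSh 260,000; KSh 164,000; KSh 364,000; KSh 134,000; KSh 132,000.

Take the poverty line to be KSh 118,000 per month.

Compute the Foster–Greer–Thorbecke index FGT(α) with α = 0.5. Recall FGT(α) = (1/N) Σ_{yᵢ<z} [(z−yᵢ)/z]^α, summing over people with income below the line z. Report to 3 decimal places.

Incomes under z: KSh 44,000, KSh 50,000, KSh 70,000, KSh 74,000, KSh 92,000, KSh 104,000 (q = 6 of N = 11).
Shortfall ratios: (118000−44000)/118000 = 0.6271; (118000−50000)/118000 = 0.5763; (118000−70000)/118000 = 0.4068; (118000−74000)/118000 = 0.3729; (118000−92000)/118000 = 0.2203; (118000−104000)/118000 = 0.1186.
Raised to α = 0.5: 0.79191; 0.75913; 0.63779; 0.61064; 0.46940; 0.34445.
Sum = 3.613317; FGT(0.5) = 3.613317 / 11 = 0.328.

0.328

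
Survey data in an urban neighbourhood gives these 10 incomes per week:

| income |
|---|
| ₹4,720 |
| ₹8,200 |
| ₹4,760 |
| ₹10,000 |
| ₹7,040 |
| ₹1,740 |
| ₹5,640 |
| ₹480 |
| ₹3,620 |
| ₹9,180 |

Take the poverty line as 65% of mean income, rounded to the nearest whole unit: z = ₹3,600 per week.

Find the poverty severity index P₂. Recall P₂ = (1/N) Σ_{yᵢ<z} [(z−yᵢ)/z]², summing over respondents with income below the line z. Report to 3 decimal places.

Incomes under z: ₹480, ₹1,740 (q = 2 of N = 10).
Shortfall ratios: (3600−480)/3600 = 0.8667; (3600−1740)/3600 = 0.5167.
Squared: 0.7511; 0.2669.
Sum = 1.018056; P₂ = 1.018056 / 10 = 0.102.

0.102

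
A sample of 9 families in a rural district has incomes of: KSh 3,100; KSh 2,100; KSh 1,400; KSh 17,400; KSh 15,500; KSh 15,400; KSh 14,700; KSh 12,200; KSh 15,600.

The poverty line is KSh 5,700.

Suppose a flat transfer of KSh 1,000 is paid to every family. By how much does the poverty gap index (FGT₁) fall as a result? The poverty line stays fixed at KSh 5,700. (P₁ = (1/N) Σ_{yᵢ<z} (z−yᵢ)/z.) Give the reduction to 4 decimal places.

0.0585

Before: below the line — KSh 1,400, KSh 2,100, KSh 3,100; poverty gap index (FGT₁) = 0.204678.
After the KSh 1,000 transfer: below the line — KSh 2,400, KSh 3,100, KSh 4,100; poverty gap index (FGT₁) = 0.146199.
Reduction = 0.204678 − 0.146199 = 0.0585.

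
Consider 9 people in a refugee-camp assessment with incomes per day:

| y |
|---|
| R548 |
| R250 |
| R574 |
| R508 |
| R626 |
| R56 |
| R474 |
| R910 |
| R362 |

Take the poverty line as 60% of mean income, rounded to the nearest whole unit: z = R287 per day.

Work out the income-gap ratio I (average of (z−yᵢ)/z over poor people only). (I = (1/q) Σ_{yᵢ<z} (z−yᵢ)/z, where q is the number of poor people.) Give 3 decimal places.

0.467

Poor units: R56, R250 (q = 2 of N = 9).
Relative gaps: 0.8049, 0.1289; sum = 0.933798.
I averages over the q = 2 poor units only: 0.933798 / 2 = 0.467.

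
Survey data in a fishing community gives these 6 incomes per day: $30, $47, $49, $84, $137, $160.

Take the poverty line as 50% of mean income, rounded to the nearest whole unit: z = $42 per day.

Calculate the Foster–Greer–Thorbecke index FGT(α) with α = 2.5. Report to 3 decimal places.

Below the line: $30 (q = 1 of N = 6).
Normalized shortfalls: (42−30)/42 = 0.2857.
Raised to α = 2.5: 0.04363.
Sum = 0.043634; FGT(2.5) = 0.043634 / 6 = 0.007.

0.007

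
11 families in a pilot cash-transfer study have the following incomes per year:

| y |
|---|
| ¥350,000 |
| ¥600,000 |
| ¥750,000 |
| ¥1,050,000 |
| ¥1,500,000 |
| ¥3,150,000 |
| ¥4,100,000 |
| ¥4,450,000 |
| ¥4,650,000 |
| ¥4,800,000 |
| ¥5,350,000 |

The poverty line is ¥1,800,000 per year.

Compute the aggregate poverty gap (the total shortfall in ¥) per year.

Below the line: ¥350,000, ¥600,000, ¥750,000, ¥1,050,000, ¥1,500,000 (q = 5 of N = 11).
Individual gaps: 1800000−350000 = 1450000; 1800000−600000 = 1200000; 1800000−750000 = 1050000; 1800000−1050000 = 750000; 1800000−1500000 = 300000.
Aggregate gap = ¥4,750,000.

¥4,750,000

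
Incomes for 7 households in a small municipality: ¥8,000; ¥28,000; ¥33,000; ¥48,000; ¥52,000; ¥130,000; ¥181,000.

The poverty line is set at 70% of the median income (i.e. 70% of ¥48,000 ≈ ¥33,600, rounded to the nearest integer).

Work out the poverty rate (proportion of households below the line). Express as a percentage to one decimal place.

42.9%

3 of the 7 households have income below ¥33,600.
H = 3/7 = 42.9%.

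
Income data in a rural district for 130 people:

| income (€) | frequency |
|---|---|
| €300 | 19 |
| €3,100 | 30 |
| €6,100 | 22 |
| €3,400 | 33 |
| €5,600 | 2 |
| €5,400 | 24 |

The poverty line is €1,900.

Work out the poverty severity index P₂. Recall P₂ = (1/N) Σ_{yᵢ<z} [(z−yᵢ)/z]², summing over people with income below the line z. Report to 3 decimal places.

Incomes under z: 19×€300 (q = 19 of N = 130).
Normalized shortfalls: (1900−300)/1900 = 0.8421 (×19).
Squared: 0.7091 (×19).
Sum = 13.473684; P₂ = 13.473684 / 130 = 0.104.

0.104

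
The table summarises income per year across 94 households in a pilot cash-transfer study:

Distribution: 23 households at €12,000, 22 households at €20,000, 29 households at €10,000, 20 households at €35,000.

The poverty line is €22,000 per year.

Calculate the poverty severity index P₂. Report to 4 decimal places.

0.1443

Below z: 29×€10,000, 23×€12,000, 22×€20,000 (q = 74 of N = 94).
Relative gaps: (22000−10000)/22000 = 0.5455 (×29); (22000−12000)/22000 = 0.4545 (×23); (22000−20000)/22000 = 0.0909 (×22).
Squared: 0.2975 (×29); 0.2066 (×23); 0.0083 (×22).
Sum = 13.561983; P₂ = 13.561983 / 94 = 0.1443.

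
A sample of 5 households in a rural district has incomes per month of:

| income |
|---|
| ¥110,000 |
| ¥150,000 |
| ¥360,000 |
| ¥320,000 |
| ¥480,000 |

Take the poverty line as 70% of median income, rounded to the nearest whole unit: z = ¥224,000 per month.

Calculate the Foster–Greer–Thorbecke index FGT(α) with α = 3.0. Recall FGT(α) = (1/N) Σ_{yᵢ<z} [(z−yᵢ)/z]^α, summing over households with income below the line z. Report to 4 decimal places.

Poor units: ¥110,000, ¥150,000 (q = 2 of N = 5).
Normalized shortfalls: (224000−110000)/224000 = 0.5089; (224000−150000)/224000 = 0.3304.
Raised to α = 3.0: 0.13182; 0.03605.
Sum = 0.167871; FGT(3.0) = 0.167871 / 5 = 0.0336.

0.0336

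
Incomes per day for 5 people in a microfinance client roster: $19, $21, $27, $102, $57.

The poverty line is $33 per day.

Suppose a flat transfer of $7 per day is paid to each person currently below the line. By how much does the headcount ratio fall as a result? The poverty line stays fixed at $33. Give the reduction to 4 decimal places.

0.2000

Before: below the line — $19, $21, $27; headcount ratio = 0.600000.
After the $7 transfer: below the line — $26, $28; headcount ratio = 0.400000.
Reduction = 0.600000 − 0.400000 = 0.2000.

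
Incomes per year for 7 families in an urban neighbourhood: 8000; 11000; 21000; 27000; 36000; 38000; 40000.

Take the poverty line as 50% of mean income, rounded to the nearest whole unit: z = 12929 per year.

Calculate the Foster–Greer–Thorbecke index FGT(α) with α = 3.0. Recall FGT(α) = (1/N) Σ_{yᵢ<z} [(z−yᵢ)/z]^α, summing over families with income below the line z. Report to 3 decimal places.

0.008

Incomes under z: 8000, 11000 (q = 2 of N = 7).
Gap ratios (z−y)/z: (12929−8000)/12929 = 0.3812; (12929−11000)/12929 = 0.1492.
Raised to α = 3.0: 0.05541; 0.00332.
Sum = 0.058730; FGT(3.0) = 0.058730 / 7 = 0.008.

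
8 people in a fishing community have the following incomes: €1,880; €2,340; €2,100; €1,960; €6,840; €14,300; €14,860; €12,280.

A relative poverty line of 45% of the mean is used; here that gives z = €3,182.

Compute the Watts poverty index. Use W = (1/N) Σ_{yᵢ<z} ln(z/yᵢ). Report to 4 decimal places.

Incomes under z: €1,880, €1,960, €2,100, €2,340 (q = 4 of N = 8).
ln(z/y) terms: ln(3182/1880) = 0.5262; ln(3182/1960) = 0.4846; ln(3182/2100) = 0.4156; ln(3182/2340) = 0.3074.
W = 1.733735 / 8 = 0.2167.

0.2167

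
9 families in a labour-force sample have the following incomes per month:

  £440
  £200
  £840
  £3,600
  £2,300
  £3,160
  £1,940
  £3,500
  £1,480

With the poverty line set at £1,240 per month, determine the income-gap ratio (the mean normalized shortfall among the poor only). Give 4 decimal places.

Below z: £200, £440, £840 (q = 3 of N = 9).
Relative gaps: 0.8387, 0.6452, 0.3226; sum = 1.806452.
The income-gap ratio divides by q (the poor only): 1.806452 / 3 = 0.6022.

0.6022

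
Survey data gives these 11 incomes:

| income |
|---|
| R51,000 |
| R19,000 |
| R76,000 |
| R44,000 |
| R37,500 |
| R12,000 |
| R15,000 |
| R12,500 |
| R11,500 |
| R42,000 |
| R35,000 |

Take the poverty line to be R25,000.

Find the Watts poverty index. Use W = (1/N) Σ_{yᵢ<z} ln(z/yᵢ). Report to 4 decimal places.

0.2717

Incomes under z: R11,500, R12,000, R12,500, R15,000, R19,000 (q = 5 of N = 11).
Log shortfalls: ln(25000/11500) = 0.7765; ln(25000/12000) = 0.7340; ln(25000/12500) = 0.6931; ln(25000/15000) = 0.5108; ln(25000/19000) = 0.2744.
W = 2.988908 / 11 = 0.2717.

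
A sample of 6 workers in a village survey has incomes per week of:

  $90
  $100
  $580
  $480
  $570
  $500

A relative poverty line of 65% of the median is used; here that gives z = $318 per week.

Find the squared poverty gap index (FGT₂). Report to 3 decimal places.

Below the line: $90, $100 (q = 2 of N = 6).
Shortfall ratios: (318−90)/318 = 0.7170; (318−100)/318 = 0.6855.
Squared: 0.5141; 0.4700.
Sum = 0.984020; P₂ = 0.984020 / 6 = 0.164.

0.164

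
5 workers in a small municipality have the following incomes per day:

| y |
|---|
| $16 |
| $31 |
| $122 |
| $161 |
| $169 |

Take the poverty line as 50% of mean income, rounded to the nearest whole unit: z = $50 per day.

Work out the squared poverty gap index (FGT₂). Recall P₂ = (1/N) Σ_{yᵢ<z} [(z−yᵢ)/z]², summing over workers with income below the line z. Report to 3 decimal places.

0.121

Poor units: $16, $31 (q = 2 of N = 5).
Shortfall ratios: (50−16)/50 = 0.6800; (50−31)/50 = 0.3800.
Squared: 0.4624; 0.1444.
Sum = 0.606800; P₂ = 0.606800 / 5 = 0.121.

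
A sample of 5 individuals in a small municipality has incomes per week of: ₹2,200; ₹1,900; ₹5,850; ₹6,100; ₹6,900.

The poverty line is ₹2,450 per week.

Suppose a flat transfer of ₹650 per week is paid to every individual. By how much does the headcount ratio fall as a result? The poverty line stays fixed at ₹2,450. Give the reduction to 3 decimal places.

Before: below the line — ₹1,900, ₹2,200; headcount ratio = 0.40000.
After the ₹650 transfer: below the line — none; headcount ratio = 0.00000.
Reduction = 0.40000 − 0.00000 = 0.400.

0.400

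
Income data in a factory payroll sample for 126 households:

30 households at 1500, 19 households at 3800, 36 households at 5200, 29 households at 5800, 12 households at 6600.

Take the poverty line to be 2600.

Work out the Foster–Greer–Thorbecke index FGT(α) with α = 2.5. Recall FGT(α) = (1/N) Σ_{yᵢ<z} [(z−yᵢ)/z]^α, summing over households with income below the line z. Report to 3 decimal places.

Below z: 30×1500 (q = 30 of N = 126).
Shortfall ratios: (2600−1500)/2600 = 0.4231 (×30).
Raised to α = 2.5: 0.11643 (×30).
Sum = 3.492767; FGT(2.5) = 3.492767 / 126 = 0.028.

0.028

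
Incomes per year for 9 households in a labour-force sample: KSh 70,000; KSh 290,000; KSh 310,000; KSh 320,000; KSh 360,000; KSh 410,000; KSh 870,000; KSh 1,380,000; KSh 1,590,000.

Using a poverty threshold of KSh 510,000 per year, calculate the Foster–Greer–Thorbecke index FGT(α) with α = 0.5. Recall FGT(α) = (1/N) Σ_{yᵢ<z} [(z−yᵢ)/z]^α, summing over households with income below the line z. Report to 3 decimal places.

Below z: KSh 70,000, KSh 290,000, KSh 310,000, KSh 320,000, KSh 360,000, KSh 410,000 (q = 6 of N = 9).
Shortfall ratios: (510000−70000)/510000 = 0.8627; (510000−290000)/510000 = 0.4314; (510000−310000)/510000 = 0.3922; (510000−320000)/510000 = 0.3725; (510000−360000)/510000 = 0.2941; (510000−410000)/510000 = 0.1961.
Raised to α = 0.5: 0.92884; 0.65679; 0.62622; 0.61037; 0.54233; 0.44281.
Sum = 3.807356; FGT(0.5) = 3.807356 / 9 = 0.423.

0.423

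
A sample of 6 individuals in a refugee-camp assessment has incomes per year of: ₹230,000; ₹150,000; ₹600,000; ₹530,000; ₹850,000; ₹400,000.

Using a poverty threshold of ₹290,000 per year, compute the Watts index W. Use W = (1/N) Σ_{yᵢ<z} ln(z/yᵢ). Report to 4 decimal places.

0.1485

Incomes under z: ₹150,000, ₹230,000 (q = 2 of N = 6).
Log shortfalls: ln(290000/150000) = 0.6592; ln(290000/230000) = 0.2318.
W = 0.891047 / 6 = 0.1485.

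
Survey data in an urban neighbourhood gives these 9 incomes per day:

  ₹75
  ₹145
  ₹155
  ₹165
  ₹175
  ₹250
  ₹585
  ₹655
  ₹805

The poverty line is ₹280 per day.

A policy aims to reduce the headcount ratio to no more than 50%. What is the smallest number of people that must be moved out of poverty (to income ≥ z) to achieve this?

6 of the 9 people are poor, so H = 6/9 = 0.667.
A headcount ratio of at most 50% allows at most ⌊0.50 × 9⌋ = 4 poor people.
So at least 6 − 4 = 2 must be lifted.

2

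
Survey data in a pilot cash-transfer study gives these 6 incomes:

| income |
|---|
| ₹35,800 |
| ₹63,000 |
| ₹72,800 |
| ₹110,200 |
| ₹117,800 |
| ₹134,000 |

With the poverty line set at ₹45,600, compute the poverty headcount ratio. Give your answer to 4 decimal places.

1 of the 6 families have income below ₹45,600.
H = 1/6 = 0.1667.

0.1667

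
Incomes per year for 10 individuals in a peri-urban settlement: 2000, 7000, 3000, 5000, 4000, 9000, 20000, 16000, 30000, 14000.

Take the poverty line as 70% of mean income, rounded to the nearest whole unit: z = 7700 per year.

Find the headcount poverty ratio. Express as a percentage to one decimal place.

5 of the 10 individuals have income below 7700.
H = 5/10 = 50.0%.

50.0%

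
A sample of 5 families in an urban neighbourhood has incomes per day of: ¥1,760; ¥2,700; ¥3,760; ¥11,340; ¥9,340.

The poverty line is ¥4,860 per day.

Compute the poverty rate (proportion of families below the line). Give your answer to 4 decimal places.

0.6000

3 of the 5 families have income below ¥4,860.
H = 3/5 = 0.6000.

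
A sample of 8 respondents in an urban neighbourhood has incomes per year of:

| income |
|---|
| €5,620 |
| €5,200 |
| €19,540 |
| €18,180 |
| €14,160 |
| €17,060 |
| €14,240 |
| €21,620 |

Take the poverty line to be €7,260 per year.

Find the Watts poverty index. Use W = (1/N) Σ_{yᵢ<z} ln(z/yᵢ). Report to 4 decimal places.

Below the line: €5,200, €5,620 (q = 2 of N = 8).
Log shortfalls: ln(7260/5200) = 0.3337; ln(7260/5620) = 0.2560.
W = 0.589769 / 8 = 0.0737.

0.0737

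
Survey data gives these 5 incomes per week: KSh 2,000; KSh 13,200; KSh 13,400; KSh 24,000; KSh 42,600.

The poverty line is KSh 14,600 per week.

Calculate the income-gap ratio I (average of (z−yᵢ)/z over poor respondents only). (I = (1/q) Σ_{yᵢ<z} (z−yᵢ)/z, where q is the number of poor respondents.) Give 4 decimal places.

0.3470

Below the line: KSh 2,000, KSh 13,200, KSh 13,400 (q = 3 of N = 5).
Relative gaps: 0.8630, 0.0959, 0.0822; sum = 1.041096.
I averages over the q = 3 poor units only: 1.041096 / 3 = 0.3470.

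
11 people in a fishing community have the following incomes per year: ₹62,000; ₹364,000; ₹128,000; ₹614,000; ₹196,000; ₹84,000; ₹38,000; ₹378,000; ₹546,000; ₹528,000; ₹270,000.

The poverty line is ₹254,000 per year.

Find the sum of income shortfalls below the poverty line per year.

Below z: ₹38,000, ₹62,000, ₹84,000, ₹128,000, ₹196,000 (q = 5 of N = 11).
Individual gaps: 254000−38000 = 216000; 254000−62000 = 192000; 254000−84000 = 170000; 254000−128000 = 126000; 254000−196000 = 58000.
Aggregate gap = ₹762,000.

₹762,000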